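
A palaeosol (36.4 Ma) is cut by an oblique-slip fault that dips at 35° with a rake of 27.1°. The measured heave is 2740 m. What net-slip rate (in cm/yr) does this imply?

0.0202 cm/yr

dip-slip = heave / cos(dip) = 2740 / cos(35°) = 3345 m
net slip = dip-slip / sin(rake) = 3345 / sin(27.1°) = 7343 m
rate = 7343 m / 36.4 Ma = 0.000202 m/yr = 0.0202 cm/yr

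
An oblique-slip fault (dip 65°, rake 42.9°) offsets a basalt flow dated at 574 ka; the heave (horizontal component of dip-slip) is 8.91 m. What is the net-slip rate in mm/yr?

dip-slip = heave / cos(dip) = 8.91 / cos(65°) = 21.08 m
net slip = dip-slip / sin(rake) = 21.08 / sin(42.9°) = 30.97 m
rate = 30.97 m / 574 ka = 0.0000540 m/yr = 0.0540 mm/yr

0.0540 mm/yr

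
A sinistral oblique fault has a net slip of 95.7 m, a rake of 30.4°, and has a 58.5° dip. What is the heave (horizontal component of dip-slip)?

dip-slip = net slip × sin(rake) = 95.7 m × sin(30.4°) = 48.43 m
heave = dip-slip × cos(dip) = 48.43 × cos(58.5°) = 25.3 m

25.3 m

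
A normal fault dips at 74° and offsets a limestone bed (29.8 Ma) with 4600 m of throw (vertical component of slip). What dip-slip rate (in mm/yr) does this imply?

0.161 mm/yr

dip-slip = throw / sin(dip) = 4600 m / sin(74°) = 4785 m
rate = 4785 m / 29.8 Ma = 0.000161 m/yr = 0.161 mm/yr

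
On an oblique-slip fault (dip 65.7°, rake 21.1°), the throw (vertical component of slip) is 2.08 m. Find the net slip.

6.34 m

dip-slip = throw / sin(dip) = 2.08 / sin(65.7°) = 2.282 m
net slip = dip-slip / sin(rake) = 2.282 / sin(21.1°) = 6.34 m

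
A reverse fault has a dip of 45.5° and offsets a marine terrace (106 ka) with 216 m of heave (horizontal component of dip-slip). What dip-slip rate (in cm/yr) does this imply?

dip-slip = heave / cos(dip) = 216 m / cos(45.5°) = 308.2 m
rate = 308.2 m / 106 ka = 0.00291 m/yr = 0.291 cm/yr

0.291 cm/yr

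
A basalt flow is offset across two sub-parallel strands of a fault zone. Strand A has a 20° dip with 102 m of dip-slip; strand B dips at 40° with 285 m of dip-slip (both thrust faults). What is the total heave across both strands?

heave_A = 102 × cos(20°) = 95.85 m
heave_B = 285 × cos(40°) = 218.3 m
total = 95.85 + 218.3 = 314 m

314 m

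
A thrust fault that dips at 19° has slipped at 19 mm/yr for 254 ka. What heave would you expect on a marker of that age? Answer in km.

4.56 km

dip-slip = rate × time = 19 mm/yr × 254 ka = 4826 m
heave = dip-slip × cos(dip) = 4826 × cos(19°) = 4560 m = 4.56 km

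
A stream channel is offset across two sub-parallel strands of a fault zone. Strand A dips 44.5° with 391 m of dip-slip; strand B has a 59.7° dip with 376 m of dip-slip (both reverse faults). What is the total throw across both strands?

throw_A = 391 × sin(44.5°) = 274.1 m
throw_B = 376 × sin(59.7°) = 324.6 m
total = 274.1 + 324.6 = 599 m

599 m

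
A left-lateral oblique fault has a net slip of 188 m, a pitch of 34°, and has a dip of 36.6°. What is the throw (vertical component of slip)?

62.7 m

dip-slip = net slip × sin(rake) = 188 m × sin(34°) = 105.1 m
throw = dip-slip × sin(dip) = 105.1 × sin(36.6°) = 62.7 m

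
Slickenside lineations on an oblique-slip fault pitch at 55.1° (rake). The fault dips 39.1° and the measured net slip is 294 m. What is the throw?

dip-slip = net slip × sin(rake) = 294 m × sin(55.1°) = 241.1 m
throw = dip-slip × sin(dip) = 241.1 × sin(39.1°) = 152 m

152 m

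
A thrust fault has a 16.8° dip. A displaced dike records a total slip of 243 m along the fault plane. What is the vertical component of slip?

throw = dip-slip × sin(dip) = 243 m × sin(16.8°) = 70.2 m

70.2 m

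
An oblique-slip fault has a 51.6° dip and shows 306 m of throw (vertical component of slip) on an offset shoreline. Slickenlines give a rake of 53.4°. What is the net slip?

486 m

dip-slip = throw / sin(dip) = 306 / sin(51.6°) = 390.5 m
net slip = dip-slip / sin(rake) = 390.5 / sin(53.4°) = 486 m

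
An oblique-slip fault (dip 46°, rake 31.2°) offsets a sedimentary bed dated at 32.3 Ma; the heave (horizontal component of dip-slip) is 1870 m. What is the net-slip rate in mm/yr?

0.161 mm/yr

dip-slip = heave / cos(dip) = 1870 / cos(46°) = 2692 m
net slip = dip-slip / sin(rake) = 2692 / sin(31.2°) = 5197 m
rate = 5197 m / 32.3 Ma = 0.000161 m/yr = 0.161 mm/yr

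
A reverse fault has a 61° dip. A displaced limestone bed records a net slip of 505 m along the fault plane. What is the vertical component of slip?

442 m

throw = dip-slip × sin(dip) = 505 m × sin(61°) = 442 m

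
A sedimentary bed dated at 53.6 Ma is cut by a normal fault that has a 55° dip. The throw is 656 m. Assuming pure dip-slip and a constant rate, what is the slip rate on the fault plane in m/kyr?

0.0149 m/kyr

dip-slip = throw / sin(dip) = 656 m / sin(55°) = 800.8 m
rate = 800.8 m / 53.6 Ma = 0.0000149 m/yr = 0.0149 m/kyr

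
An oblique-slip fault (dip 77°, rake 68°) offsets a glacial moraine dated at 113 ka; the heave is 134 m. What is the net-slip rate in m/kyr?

5.69 m/kyr

dip-slip = heave / cos(dip) = 134 / cos(77°) = 595.7 m
net slip = dip-slip / sin(rake) = 595.7 / sin(68°) = 642.5 m
rate = 642.5 m / 113 ka = 0.00569 m/yr = 5.69 m/kyr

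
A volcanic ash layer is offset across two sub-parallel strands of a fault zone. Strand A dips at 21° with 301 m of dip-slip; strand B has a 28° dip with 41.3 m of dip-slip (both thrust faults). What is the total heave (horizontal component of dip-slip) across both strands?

317 m

heave_A = 301 × cos(21°) = 281 m
heave_B = 41.3 × cos(28°) = 36.47 m
total = 281 + 36.47 = 317 m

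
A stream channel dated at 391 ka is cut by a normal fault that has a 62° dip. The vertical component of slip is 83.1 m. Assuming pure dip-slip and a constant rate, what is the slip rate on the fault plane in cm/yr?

dip-slip = throw / sin(dip) = 83.1 m / sin(62°) = 94.12 m
rate = 94.12 m / 391 ka = 0.000241 m/yr = 0.0241 cm/yr

0.0241 cm/yr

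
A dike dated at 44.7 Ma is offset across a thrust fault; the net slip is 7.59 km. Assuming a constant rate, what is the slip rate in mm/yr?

0.170 mm/yr

rate = 7.59 km / 44.7 Ma = 0.000170 m/yr = 0.170 mm/yr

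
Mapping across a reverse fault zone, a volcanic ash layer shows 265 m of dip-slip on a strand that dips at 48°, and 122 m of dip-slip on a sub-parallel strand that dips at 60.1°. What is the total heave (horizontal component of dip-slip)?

238 m

heave_A = 265 × cos(48°) = 177.3 m
heave_B = 122 × cos(60.1°) = 60.82 m
total = 177.3 + 60.82 = 238 m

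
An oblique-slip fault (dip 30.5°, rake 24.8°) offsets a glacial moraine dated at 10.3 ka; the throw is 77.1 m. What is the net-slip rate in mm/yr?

35.2 mm/yr

dip-slip = throw / sin(dip) = 77.1 / sin(30.5°) = 151.9 m
net slip = dip-slip / sin(rake) = 151.9 / sin(24.8°) = 362.2 m
rate = 362.2 m / 10.3 ka = 0.0352 m/yr = 35.2 mm/yr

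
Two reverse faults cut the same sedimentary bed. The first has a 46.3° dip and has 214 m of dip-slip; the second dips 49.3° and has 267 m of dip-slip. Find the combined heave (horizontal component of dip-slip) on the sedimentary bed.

heave_A = 214 × cos(46.3°) = 147.8 m
heave_B = 267 × cos(49.3°) = 174.1 m
total = 147.8 + 174.1 = 322 m

322 m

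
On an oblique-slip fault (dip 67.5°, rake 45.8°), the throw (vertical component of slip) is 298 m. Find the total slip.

450 m

dip-slip = throw / sin(dip) = 298 / sin(67.5°) = 322.6 m
net slip = dip-slip / sin(rake) = 322.6 / sin(45.8°) = 450 m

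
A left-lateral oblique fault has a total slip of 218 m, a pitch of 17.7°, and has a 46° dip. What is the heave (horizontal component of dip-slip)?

dip-slip = net slip × sin(rake) = 218 m × sin(17.7°) = 66.28 m
heave = dip-slip × cos(dip) = 66.28 × cos(46°) = 46 m

46 m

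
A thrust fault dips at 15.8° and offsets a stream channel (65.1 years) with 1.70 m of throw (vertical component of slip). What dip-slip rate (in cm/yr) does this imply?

9.59 cm/yr

dip-slip = throw / sin(dip) = 1.70 m / sin(15.8°) = 6.244 m
rate = 6.244 m / 65.1 years = 0.0959 m/yr = 9.59 cm/yr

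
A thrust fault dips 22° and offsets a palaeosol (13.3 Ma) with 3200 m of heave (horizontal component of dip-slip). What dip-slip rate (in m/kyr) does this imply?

dip-slip = heave / cos(dip) = 3200 m / cos(22°) = 3451 m
rate = 3451 m / 13.3 Ma = 0.000259 m/yr = 0.259 m/kyr

0.259 m/kyr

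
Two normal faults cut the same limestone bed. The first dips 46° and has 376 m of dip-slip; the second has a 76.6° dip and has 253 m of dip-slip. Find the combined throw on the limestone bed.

throw_A = 376 × sin(46°) = 270.5 m
throw_B = 253 × sin(76.6°) = 246.1 m
total = 270.5 + 246.1 = 517 m

517 m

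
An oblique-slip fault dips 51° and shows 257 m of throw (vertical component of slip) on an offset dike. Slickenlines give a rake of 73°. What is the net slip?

dip-slip = throw / sin(dip) = 257 / sin(51°) = 330.7 m
net slip = dip-slip / sin(rake) = 330.7 / sin(73°) = 346 m

346 m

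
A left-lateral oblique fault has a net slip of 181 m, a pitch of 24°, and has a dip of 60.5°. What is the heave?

36.3 m

dip-slip = net slip × sin(rake) = 181 m × sin(24°) = 73.62 m
heave = dip-slip × cos(dip) = 73.62 × cos(60.5°) = 36.3 m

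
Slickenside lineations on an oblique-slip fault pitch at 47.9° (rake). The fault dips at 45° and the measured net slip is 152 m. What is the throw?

79.7 m

dip-slip = net slip × sin(rake) = 152 m × sin(47.9°) = 112.8 m
throw = dip-slip × sin(dip) = 112.8 × sin(45°) = 79.7 m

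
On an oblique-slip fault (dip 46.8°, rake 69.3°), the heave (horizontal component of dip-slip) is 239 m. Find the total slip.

dip-slip = heave / cos(dip) = 239 / cos(46.8°) = 349.1 m
net slip = dip-slip / sin(rake) = 349.1 / sin(69.3°) = 373 m

373 m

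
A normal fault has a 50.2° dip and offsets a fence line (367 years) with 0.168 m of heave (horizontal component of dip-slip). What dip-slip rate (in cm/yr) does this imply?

dip-slip = heave / cos(dip) = 0.168 m / cos(50.2°) = 0.2625 m
rate = 0.2625 m / 367 years = 0.000715 m/yr = 0.0715 cm/yr

0.0715 cm/yr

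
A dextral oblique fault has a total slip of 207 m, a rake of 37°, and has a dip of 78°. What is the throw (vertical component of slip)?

122 m

dip-slip = net slip × sin(rake) = 207 m × sin(37°) = 124.6 m
throw = dip-slip × sin(dip) = 124.6 × sin(78°) = 122 m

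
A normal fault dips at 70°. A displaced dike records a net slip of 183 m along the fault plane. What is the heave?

heave = dip-slip × cos(dip) = 183 m × cos(70°) = 62.6 m

62.6 m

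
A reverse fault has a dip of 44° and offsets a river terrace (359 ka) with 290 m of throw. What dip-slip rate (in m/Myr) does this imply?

dip-slip = throw / sin(dip) = 290 m / sin(44°) = 417.5 m
rate = 417.5 m / 359 ka = 0.00116 m/yr = 1160 m/Myr

1160 m/Myr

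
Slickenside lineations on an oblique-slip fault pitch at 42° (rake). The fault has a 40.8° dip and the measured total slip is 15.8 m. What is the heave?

8 m

dip-slip = net slip × sin(rake) = 15.8 m × sin(42°) = 10.57 m
heave = dip-slip × cos(dip) = 10.57 × cos(40.8°) = 8 m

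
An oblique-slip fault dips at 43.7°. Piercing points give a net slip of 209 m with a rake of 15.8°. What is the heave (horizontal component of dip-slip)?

41.1 m

dip-slip = net slip × sin(rake) = 209 m × sin(15.8°) = 56.91 m
heave = dip-slip × cos(dip) = 56.91 × cos(43.7°) = 41.1 m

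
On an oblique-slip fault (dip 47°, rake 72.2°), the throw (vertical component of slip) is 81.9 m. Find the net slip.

118 m

dip-slip = throw / sin(dip) = 81.9 / sin(47°) = 112 m
net slip = dip-slip / sin(rake) = 112 / sin(72.2°) = 118 m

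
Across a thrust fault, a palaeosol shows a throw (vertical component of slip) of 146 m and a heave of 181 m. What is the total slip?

net slip = √(throw² + heave²) = √(146² + 181²) = 233 m

233 m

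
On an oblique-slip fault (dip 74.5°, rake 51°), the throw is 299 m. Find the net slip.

399 m

dip-slip = throw / sin(dip) = 299 / sin(74.5°) = 310.3 m
net slip = dip-slip / sin(rake) = 310.3 / sin(51°) = 399 m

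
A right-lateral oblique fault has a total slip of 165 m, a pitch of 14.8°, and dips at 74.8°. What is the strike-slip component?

strike-slip = net slip × cos(rake) = 165 m × cos(14.8°) = 160 m

160 m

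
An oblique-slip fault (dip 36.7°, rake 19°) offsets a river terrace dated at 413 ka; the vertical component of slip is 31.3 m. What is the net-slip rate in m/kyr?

0.390 m/kyr

dip-slip = throw / sin(dip) = 31.3 / sin(36.7°) = 52.37 m
net slip = dip-slip / sin(rake) = 52.37 / sin(19°) = 160.9 m
rate = 160.9 m / 413 ka = 0.000390 m/yr = 0.390 m/kyr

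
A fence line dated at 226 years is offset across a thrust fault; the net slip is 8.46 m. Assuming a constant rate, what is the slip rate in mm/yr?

rate = 8.46 m / 226 years = 0.0374 m/yr = 37.4 mm/yr

37.4 mm/yr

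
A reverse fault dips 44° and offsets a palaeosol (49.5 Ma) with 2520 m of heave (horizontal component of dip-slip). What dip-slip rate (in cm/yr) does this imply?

dip-slip = heave / cos(dip) = 2520 m / cos(44°) = 3503 m
rate = 3503 m / 49.5 Ma = 0.0000708 m/yr = 0.00708 cm/yr

0.00708 cm/yr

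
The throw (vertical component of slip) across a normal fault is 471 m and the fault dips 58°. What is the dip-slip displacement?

555 m

dip-slip = throw / sin(dip) = 471 / sin(58°) = 555 m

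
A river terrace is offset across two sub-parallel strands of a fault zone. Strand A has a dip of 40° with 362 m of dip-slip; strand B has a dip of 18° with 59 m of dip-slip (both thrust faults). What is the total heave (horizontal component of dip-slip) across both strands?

333 m

heave_A = 362 × cos(40°) = 277.3 m
heave_B = 59 × cos(18°) = 56.11 m
total = 277.3 + 56.11 = 333 m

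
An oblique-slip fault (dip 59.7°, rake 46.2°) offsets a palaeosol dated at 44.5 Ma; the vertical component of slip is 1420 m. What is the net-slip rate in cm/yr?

dip-slip = throw / sin(dip) = 1420 / sin(59.7°) = 1645 m
net slip = dip-slip / sin(rake) = 1645 / sin(46.2°) = 2279 m
rate = 2279 m / 44.5 Ma = 0.0000512 m/yr = 0.00512 cm/yr

0.00512 cm/yr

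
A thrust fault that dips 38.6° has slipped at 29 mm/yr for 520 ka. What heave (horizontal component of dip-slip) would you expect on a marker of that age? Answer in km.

11.8 km

dip-slip = rate × time = 29 mm/yr × 520 ka = 15080 m
heave = dip-slip × cos(dip) = 15080 × cos(38.6°) = 11800 m = 11.8 km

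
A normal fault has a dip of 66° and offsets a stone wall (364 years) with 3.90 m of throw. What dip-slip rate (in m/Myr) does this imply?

dip-slip = throw / sin(dip) = 3.90 m / sin(66°) = 4.269 m
rate = 4.269 m / 364 years = 0.0117 m/yr = 11700 m/Myr

11700 m/Myr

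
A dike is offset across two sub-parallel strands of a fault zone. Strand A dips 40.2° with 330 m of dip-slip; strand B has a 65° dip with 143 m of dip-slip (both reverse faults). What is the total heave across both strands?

heave_A = 330 × cos(40.2°) = 252.1 m
heave_B = 143 × cos(65°) = 60.43 m
total = 252.1 + 60.43 = 312 m

312 m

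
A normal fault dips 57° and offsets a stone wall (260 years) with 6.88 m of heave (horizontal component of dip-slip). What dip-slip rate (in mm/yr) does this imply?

dip-slip = heave / cos(dip) = 6.88 m / cos(57°) = 12.63 m
rate = 12.63 m / 260 years = 0.0486 m/yr = 48.6 mm/yr

48.6 mm/yr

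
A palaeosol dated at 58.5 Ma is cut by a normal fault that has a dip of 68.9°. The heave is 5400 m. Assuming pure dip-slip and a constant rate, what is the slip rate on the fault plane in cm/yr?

dip-slip = heave / cos(dip) = 5400 m / cos(68.9°) = 15000 m
rate = 15000 m / 58.5 Ma = 0.000256 m/yr = 0.0256 cm/yr

0.0256 cm/yr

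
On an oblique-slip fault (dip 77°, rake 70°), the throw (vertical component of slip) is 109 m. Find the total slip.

dip-slip = throw / sin(dip) = 109 / sin(77°) = 111.9 m
net slip = dip-slip / sin(rake) = 111.9 / sin(70°) = 119 m

119 m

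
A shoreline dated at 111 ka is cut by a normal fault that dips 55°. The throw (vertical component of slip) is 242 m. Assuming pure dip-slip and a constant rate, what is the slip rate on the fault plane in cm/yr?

0.266 cm/yr

dip-slip = throw / sin(dip) = 242 m / sin(55°) = 295.4 m
rate = 295.4 m / 111 ka = 0.00266 m/yr = 0.266 cm/yr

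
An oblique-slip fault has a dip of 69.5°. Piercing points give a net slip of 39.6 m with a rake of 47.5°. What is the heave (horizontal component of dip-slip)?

dip-slip = net slip × sin(rake) = 39.6 m × sin(47.5°) = 29.20 m
heave = dip-slip × cos(dip) = 29.20 × cos(69.5°) = 10.2 m

10.2 m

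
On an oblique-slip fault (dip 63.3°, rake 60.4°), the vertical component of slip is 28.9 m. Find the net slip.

37.2 m

dip-slip = throw / sin(dip) = 28.9 / sin(63.3°) = 32.35 m
net slip = dip-slip / sin(rake) = 32.35 / sin(60.4°) = 37.2 m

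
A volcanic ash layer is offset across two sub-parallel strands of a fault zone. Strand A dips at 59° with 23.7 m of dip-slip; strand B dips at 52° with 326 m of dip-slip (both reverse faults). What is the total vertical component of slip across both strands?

277 m

throw_A = 23.7 × sin(59°) = 20.31 m
throw_B = 326 × sin(52°) = 256.9 m
total = 20.31 + 256.9 = 277 m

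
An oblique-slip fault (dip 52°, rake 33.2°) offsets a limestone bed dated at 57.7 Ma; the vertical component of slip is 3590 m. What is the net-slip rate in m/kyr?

0.144 m/kyr

dip-slip = throw / sin(dip) = 3590 / sin(52°) = 4556 m
net slip = dip-slip / sin(rake) = 4556 / sin(33.2°) = 8320 m
rate = 8320 m / 57.7 Ma = 0.000144 m/yr = 0.144 m/kyr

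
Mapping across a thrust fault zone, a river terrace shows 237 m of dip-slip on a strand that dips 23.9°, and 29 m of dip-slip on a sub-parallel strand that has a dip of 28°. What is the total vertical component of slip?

110 m

throw_A = 237 × sin(23.9°) = 96.02 m
throw_B = 29 × sin(28°) = 13.61 m
total = 96.02 + 13.61 = 110 m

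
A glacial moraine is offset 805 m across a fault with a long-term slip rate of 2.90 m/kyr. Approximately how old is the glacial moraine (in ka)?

278 ka

age = offset / rate = 805 m / (2.90 m/kyr) = 278000 yr = 278 ka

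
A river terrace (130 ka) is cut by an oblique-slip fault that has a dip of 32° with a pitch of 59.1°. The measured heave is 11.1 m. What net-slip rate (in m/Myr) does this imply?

dip-slip = heave / cos(dip) = 11.1 / cos(32°) = 13.09 m
net slip = dip-slip / sin(rake) = 13.09 / sin(59.1°) = 15.25 m
rate = 15.25 m / 130 ka = 0.000117 m/yr = 117 m/Myr

117 m/Myr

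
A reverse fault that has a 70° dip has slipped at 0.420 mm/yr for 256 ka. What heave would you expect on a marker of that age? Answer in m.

36.8 m

dip-slip = rate × time = 0.420 mm/yr × 256 ka = 107.5 m
heave = dip-slip × cos(dip) = 107.5 × cos(70°) = 36.8 m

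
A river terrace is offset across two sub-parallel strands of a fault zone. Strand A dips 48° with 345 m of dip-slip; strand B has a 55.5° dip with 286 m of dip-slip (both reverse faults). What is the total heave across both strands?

heave_A = 345 × cos(48°) = 230.9 m
heave_B = 286 × cos(55.5°) = 162 m
total = 230.9 + 162 = 393 m

393 m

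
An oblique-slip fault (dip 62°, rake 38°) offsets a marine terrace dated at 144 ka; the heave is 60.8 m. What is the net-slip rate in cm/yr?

dip-slip = heave / cos(dip) = 60.8 / cos(62°) = 129.5 m
net slip = dip-slip / sin(rake) = 129.5 / sin(38°) = 210.4 m
rate = 210.4 m / 144 ka = 0.00146 m/yr = 0.146 cm/yr

0.146 cm/yr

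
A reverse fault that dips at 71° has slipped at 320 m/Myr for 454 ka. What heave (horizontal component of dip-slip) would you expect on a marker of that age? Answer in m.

47.3 m

dip-slip = rate × time = 320 m/Myr × 454 ka = 145.3 m
heave = dip-slip × cos(dip) = 145.3 × cos(71°) = 47.3 m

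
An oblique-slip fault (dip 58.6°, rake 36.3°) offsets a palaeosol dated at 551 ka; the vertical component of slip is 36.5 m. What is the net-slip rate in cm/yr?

0.0131 cm/yr

dip-slip = throw / sin(dip) = 36.5 / sin(58.6°) = 42.76 m
net slip = dip-slip / sin(rake) = 42.76 / sin(36.3°) = 72.23 m
rate = 72.23 m / 551 ka = 0.000131 m/yr = 0.0131 cm/yr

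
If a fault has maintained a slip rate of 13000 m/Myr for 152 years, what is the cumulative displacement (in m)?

slip = rate × time = 13000 m/Myr × 152 years = 1.98 m

1.98 m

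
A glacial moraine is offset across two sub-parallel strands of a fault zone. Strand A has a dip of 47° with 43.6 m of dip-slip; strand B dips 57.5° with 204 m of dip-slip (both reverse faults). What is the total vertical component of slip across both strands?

204 m

throw_A = 43.6 × sin(47°) = 31.89 m
throw_B = 204 × sin(57.5°) = 172.1 m
total = 31.89 + 172.1 = 204 m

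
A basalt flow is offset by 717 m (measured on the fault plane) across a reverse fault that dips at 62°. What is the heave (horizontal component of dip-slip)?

heave = dip-slip × cos(dip) = 717 m × cos(62°) = 337 m

337 m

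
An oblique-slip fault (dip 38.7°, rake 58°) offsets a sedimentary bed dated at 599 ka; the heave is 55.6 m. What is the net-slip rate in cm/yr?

dip-slip = heave / cos(dip) = 55.6 / cos(38.7°) = 71.24 m
net slip = dip-slip / sin(rake) = 71.24 / sin(58°) = 84.01 m
rate = 84.01 m / 599 ka = 0.000140 m/yr = 0.0140 cm/yr

0.0140 cm/yr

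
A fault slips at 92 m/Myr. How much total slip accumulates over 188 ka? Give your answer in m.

17.3 m

slip = rate × time = 92 m/Myr × 188 ka = 17.3 m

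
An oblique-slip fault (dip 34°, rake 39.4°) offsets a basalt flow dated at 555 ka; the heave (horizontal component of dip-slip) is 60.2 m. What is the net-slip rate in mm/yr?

0.206 mm/yr

dip-slip = heave / cos(dip) = 60.2 / cos(34°) = 72.61 m
net slip = dip-slip / sin(rake) = 72.61 / sin(39.4°) = 114.4 m
rate = 114.4 m / 555 ka = 0.000206 m/yr = 0.206 mm/yr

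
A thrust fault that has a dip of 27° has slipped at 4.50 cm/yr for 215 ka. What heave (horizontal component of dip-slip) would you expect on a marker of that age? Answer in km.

8.62 km

dip-slip = rate × time = 4.50 cm/yr × 215 ka = 9675 m
heave = dip-slip × cos(dip) = 9675 × cos(27°) = 8620 m = 8.62 km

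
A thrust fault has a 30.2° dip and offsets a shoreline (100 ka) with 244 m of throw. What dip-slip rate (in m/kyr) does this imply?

dip-slip = throw / sin(dip) = 244 m / sin(30.2°) = 485.1 m
rate = 485.1 m / 100 ka = 0.00485 m/yr = 4.85 m/kyr

4.85 m/kyr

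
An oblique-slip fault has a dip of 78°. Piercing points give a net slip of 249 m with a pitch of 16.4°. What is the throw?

dip-slip = net slip × sin(rake) = 249 m × sin(16.4°) = 70.30 m
throw = dip-slip × sin(dip) = 70.30 × sin(78°) = 68.8 m

68.8 m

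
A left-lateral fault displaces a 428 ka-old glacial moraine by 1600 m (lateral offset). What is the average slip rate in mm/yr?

rate = 1600 m / 428 ka = 0.00374 m/yr = 3.74 mm/yr

3.74 mm/yr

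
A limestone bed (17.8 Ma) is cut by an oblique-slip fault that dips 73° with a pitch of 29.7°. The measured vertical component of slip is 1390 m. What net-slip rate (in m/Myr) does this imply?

165 m/Myr

dip-slip = throw / sin(dip) = 1390 / sin(73°) = 1454 m
net slip = dip-slip / sin(rake) = 1454 / sin(29.7°) = 2934 m
rate = 2934 m / 17.8 Ma = 0.000165 m/yr = 165 m/Myr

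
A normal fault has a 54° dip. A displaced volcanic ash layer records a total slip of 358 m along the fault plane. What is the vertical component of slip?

throw = dip-slip × sin(dip) = 358 m × sin(54°) = 290 m

290 m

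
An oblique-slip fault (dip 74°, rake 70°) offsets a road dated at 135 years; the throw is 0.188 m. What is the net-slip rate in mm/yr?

1.54 mm/yr

dip-slip = throw / sin(dip) = 0.188 / sin(74°) = 0.1956 m
net slip = dip-slip / sin(rake) = 0.1956 / sin(70°) = 0.2081 m
rate = 0.2081 m / 135 years = 0.00154 m/yr = 1.54 mm/yr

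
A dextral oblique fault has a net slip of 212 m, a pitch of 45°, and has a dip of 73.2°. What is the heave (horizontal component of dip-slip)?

dip-slip = net slip × sin(rake) = 212 m × sin(45°) = 149.9 m
heave = dip-slip × cos(dip) = 149.9 × cos(73.2°) = 43.3 m

43.3 m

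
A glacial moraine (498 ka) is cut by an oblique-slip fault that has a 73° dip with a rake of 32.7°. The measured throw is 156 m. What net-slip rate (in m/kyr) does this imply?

dip-slip = throw / sin(dip) = 156 / sin(73°) = 163.1 m
net slip = dip-slip / sin(rake) = 163.1 / sin(32.7°) = 302 m
rate = 302 m / 498 ka = 0.000606 m/yr = 0.606 m/kyr

0.606 m/kyr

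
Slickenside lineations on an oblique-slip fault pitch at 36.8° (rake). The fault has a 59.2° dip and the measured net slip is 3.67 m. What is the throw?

dip-slip = net slip × sin(rake) = 3.67 m × sin(36.8°) = 2.198 m
throw = dip-slip × sin(dip) = 2.198 × sin(59.2°) = 1.89 m

1.89 m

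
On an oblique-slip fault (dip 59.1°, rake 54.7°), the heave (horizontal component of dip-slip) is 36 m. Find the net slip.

85.9 m

dip-slip = heave / cos(dip) = 36 / cos(59.1°) = 70.10 m
net slip = dip-slip / sin(rake) = 70.10 / sin(54.7°) = 85.9 m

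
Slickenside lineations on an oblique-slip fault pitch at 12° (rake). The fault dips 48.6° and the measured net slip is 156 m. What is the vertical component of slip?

dip-slip = net slip × sin(rake) = 156 m × sin(12°) = 32.43 m
throw = dip-slip × sin(dip) = 32.43 × sin(48.6°) = 24.3 m

24.3 m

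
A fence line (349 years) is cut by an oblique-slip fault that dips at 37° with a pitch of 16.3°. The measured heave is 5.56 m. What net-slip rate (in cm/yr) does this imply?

7.11 cm/yr

dip-slip = heave / cos(dip) = 5.56 / cos(37°) = 6.962 m
net slip = dip-slip / sin(rake) = 6.962 / sin(16.3°) = 24.80 m
rate = 24.80 m / 349 years = 0.0711 m/yr = 7.11 cm/yr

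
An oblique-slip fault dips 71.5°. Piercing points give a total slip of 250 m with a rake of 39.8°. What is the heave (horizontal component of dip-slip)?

50.8 m

dip-slip = net slip × sin(rake) = 250 m × sin(39.8°) = 160 m
heave = dip-slip × cos(dip) = 160 × cos(71.5°) = 50.8 m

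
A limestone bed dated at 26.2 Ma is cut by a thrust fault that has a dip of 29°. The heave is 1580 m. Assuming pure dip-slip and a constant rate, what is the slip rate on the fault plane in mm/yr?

0.0690 mm/yr

dip-slip = heave / cos(dip) = 1580 m / cos(29°) = 1806 m
rate = 1806 m / 26.2 Ma = 0.0000690 m/yr = 0.0690 mm/yr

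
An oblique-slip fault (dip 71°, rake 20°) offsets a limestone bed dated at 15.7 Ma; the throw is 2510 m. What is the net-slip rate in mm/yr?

0.494 mm/yr

dip-slip = throw / sin(dip) = 2510 / sin(71°) = 2655 m
net slip = dip-slip / sin(rake) = 2655 / sin(20°) = 7762 m
rate = 7762 m / 15.7 Ma = 0.000494 m/yr = 0.494 mm/yr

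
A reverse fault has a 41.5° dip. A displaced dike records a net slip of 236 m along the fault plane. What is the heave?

heave = dip-slip × cos(dip) = 236 m × cos(41.5°) = 177 m

177 m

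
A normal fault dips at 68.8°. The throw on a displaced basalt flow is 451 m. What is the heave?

175 m

heave = throw / tan(dip) = 451 / tan(68.8°) = 175 m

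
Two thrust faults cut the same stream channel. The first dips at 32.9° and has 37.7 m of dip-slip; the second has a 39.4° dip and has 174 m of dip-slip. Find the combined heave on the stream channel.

166 m

heave_A = 37.7 × cos(32.9°) = 31.65 m
heave_B = 174 × cos(39.4°) = 134.5 m
total = 31.65 + 134.5 = 166 m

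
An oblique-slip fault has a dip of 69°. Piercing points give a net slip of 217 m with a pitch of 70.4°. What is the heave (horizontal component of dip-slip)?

73.3 m

dip-slip = net slip × sin(rake) = 217 m × sin(70.4°) = 204.4 m
heave = dip-slip × cos(dip) = 204.4 × cos(69°) = 73.3 m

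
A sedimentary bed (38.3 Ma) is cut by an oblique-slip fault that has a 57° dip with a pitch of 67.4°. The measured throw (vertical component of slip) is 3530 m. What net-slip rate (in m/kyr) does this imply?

dip-slip = throw / sin(dip) = 3530 / sin(57°) = 4209 m
net slip = dip-slip / sin(rake) = 4209 / sin(67.4°) = 4559 m
rate = 4559 m / 38.3 Ma = 0.000119 m/yr = 0.119 m/kyr

0.119 m/kyr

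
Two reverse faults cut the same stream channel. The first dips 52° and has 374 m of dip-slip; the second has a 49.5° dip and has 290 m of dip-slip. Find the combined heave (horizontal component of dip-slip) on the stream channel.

heave_A = 374 × cos(52°) = 230.3 m
heave_B = 290 × cos(49.5°) = 188.3 m
total = 230.3 + 188.3 = 419 m

419 m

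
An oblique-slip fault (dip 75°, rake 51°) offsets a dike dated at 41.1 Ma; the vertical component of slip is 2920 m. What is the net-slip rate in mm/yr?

dip-slip = throw / sin(dip) = 2920 / sin(75°) = 3023 m
net slip = dip-slip / sin(rake) = 3023 / sin(51°) = 3890 m
rate = 3890 m / 41.1 Ma = 0.0000946 m/yr = 0.0946 mm/yr

0.0946 mm/yr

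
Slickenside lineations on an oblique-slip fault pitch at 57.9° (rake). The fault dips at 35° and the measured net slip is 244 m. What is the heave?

dip-slip = net slip × sin(rake) = 244 m × sin(57.9°) = 206.7 m
heave = dip-slip × cos(dip) = 206.7 × cos(35°) = 169 m

169 m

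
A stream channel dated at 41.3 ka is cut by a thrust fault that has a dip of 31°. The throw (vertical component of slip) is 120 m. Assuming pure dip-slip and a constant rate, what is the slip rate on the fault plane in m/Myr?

dip-slip = throw / sin(dip) = 120 m / sin(31°) = 233 m
rate = 233 m / 41.3 ka = 0.00564 m/yr = 5640 m/Myr

5640 m/Myr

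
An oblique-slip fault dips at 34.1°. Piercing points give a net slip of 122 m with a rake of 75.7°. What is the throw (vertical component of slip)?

66.3 m

dip-slip = net slip × sin(rake) = 122 m × sin(75.7°) = 118.2 m
throw = dip-slip × sin(dip) = 118.2 × sin(34.1°) = 66.3 m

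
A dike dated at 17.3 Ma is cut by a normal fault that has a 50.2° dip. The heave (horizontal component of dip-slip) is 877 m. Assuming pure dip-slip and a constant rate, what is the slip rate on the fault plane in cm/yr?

0.00792 cm/yr

dip-slip = heave / cos(dip) = 877 m / cos(50.2°) = 1370 m
rate = 1370 m / 17.3 Ma = 0.0000792 m/yr = 0.00792 cm/yr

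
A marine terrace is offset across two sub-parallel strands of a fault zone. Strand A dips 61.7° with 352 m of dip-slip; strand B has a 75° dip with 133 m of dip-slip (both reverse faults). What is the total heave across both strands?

heave_A = 352 × cos(61.7°) = 166.9 m
heave_B = 133 × cos(75°) = 34.42 m
total = 166.9 + 34.42 = 201 m

201 m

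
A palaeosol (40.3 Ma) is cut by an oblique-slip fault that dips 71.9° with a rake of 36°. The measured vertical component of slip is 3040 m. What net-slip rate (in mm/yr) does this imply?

0.135 mm/yr

dip-slip = throw / sin(dip) = 3040 / sin(71.9°) = 3198 m
net slip = dip-slip / sin(rake) = 3198 / sin(36°) = 5441 m
rate = 5441 m / 40.3 Ma = 0.000135 m/yr = 0.135 mm/yr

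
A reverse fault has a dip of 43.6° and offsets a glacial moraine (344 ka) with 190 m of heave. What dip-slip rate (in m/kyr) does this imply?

0.763 m/kyr

dip-slip = heave / cos(dip) = 190 m / cos(43.6°) = 262.4 m
rate = 262.4 m / 344 ka = 0.000763 m/yr = 0.763 m/kyr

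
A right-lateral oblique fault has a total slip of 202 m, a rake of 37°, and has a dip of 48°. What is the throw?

90.3 m

dip-slip = net slip × sin(rake) = 202 m × sin(37°) = 121.6 m
throw = dip-slip × sin(dip) = 121.6 × sin(48°) = 90.3 m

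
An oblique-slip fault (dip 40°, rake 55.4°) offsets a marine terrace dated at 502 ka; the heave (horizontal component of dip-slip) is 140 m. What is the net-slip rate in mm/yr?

dip-slip = heave / cos(dip) = 140 / cos(40°) = 182.8 m
net slip = dip-slip / sin(rake) = 182.8 / sin(55.4°) = 222 m
rate = 222 m / 502 ka = 0.000442 m/yr = 0.442 mm/yr

0.442 mm/yr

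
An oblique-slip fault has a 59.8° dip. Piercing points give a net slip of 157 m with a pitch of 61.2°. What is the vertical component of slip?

dip-slip = net slip × sin(rake) = 157 m × sin(61.2°) = 137.6 m
throw = dip-slip × sin(dip) = 137.6 × sin(59.8°) = 119 m

119 m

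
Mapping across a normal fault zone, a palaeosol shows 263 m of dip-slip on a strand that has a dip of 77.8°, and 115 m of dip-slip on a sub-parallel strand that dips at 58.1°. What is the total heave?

116 m

heave_A = 263 × cos(77.8°) = 55.58 m
heave_B = 115 × cos(58.1°) = 60.77 m
total = 55.58 + 60.77 = 116 m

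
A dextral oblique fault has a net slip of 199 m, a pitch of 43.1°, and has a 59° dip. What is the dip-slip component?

dip-slip = net slip × sin(rake) = 199 m × sin(43.1°) = 136 m

136 m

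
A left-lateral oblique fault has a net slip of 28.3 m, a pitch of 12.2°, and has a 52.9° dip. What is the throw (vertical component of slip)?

dip-slip = net slip × sin(rake) = 28.3 m × sin(12.2°) = 5.980 m
throw = dip-slip × sin(dip) = 5.980 × sin(52.9°) = 4.77 m

4.77 m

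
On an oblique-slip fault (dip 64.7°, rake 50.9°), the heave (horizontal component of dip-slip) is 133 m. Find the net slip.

dip-slip = heave / cos(dip) = 133 / cos(64.7°) = 311.2 m
net slip = dip-slip / sin(rake) = 311.2 / sin(50.9°) = 401 m

401 m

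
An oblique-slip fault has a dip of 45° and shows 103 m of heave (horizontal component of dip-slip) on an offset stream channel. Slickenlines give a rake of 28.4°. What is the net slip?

dip-slip = heave / cos(dip) = 103 / cos(45°) = 145.7 m
net slip = dip-slip / sin(rake) = 145.7 / sin(28.4°) = 306 m

306 m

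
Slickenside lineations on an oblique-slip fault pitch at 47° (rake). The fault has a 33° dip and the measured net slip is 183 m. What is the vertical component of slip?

dip-slip = net slip × sin(rake) = 183 m × sin(47°) = 133.8 m
throw = dip-slip × sin(dip) = 133.8 × sin(33°) = 72.9 m

72.9 m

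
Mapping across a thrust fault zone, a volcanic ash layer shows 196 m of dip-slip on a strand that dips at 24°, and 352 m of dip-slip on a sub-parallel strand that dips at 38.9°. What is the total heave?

heave_A = 196 × cos(24°) = 179.1 m
heave_B = 352 × cos(38.9°) = 273.9 m
total = 179.1 + 273.9 = 453 m

453 m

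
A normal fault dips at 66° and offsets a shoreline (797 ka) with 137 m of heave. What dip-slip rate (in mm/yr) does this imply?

0.423 mm/yr

dip-slip = heave / cos(dip) = 137 m / cos(66°) = 336.8 m
rate = 336.8 m / 797 ka = 0.000423 m/yr = 0.423 mm/yr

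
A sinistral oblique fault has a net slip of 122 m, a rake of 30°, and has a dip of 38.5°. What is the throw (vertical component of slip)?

38 m

dip-slip = net slip × sin(rake) = 122 m × sin(30°) = 61 m
throw = dip-slip × sin(dip) = 61 × sin(38.5°) = 38 m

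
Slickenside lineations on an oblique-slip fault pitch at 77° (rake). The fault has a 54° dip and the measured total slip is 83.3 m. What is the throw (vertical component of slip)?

dip-slip = net slip × sin(rake) = 83.3 m × sin(77°) = 81.17 m
throw = dip-slip × sin(dip) = 81.17 × sin(54°) = 65.7 m

65.7 m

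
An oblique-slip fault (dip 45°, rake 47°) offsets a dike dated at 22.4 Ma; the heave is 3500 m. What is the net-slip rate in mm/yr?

0.302 mm/yr

dip-slip = heave / cos(dip) = 3500 / cos(45°) = 4950 m
net slip = dip-slip / sin(rake) = 4950 / sin(47°) = 6768 m
rate = 6768 m / 22.4 Ma = 0.000302 m/yr = 0.302 mm/yr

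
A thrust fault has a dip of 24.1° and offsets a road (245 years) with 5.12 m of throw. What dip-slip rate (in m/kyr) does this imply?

dip-slip = throw / sin(dip) = 5.12 m / sin(24.1°) = 12.54 m
rate = 12.54 m / 245 years = 0.0512 m/yr = 51.2 m/kyr

51.2 m/kyr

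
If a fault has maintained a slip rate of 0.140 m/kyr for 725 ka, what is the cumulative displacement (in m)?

slip = rate × time = 0.140 m/kyr × 725 ka = 102 m

102 m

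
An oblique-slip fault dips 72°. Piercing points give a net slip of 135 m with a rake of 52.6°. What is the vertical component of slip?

102 m

dip-slip = net slip × sin(rake) = 135 m × sin(52.6°) = 107.2 m
throw = dip-slip × sin(dip) = 107.2 × sin(72°) = 102 m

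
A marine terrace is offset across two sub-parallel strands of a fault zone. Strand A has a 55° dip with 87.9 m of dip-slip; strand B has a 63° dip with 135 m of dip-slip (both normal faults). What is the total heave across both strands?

112 m

heave_A = 87.9 × cos(55°) = 50.42 m
heave_B = 135 × cos(63°) = 61.29 m
total = 50.42 + 61.29 = 112 m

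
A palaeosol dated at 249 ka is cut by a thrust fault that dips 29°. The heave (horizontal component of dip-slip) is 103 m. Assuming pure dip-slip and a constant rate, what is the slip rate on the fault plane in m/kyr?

0.473 m/kyr

dip-slip = heave / cos(dip) = 103 m / cos(29°) = 117.8 m
rate = 117.8 m / 249 ka = 0.000473 m/yr = 0.473 m/kyr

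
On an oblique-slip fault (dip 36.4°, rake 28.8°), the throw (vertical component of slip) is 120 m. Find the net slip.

dip-slip = throw / sin(dip) = 120 / sin(36.4°) = 202.2 m
net slip = dip-slip / sin(rake) = 202.2 / sin(28.8°) = 420 m

420 m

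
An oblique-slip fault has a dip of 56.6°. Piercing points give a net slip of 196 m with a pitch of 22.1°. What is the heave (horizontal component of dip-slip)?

dip-slip = net slip × sin(rake) = 196 m × sin(22.1°) = 73.74 m
heave = dip-slip × cos(dip) = 73.74 × cos(56.6°) = 40.6 m

40.6 m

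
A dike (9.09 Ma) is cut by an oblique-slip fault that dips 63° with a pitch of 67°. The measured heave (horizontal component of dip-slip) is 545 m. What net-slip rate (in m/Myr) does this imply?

dip-slip = heave / cos(dip) = 545 / cos(63°) = 1200 m
net slip = dip-slip / sin(rake) = 1200 / sin(67°) = 1304 m
rate = 1304 m / 9.09 Ma = 0.000143 m/yr = 143 m/Myr

143 m/Myr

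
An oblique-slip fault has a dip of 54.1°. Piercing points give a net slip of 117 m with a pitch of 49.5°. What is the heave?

dip-slip = net slip × sin(rake) = 117 m × sin(49.5°) = 88.97 m
heave = dip-slip × cos(dip) = 88.97 × cos(54.1°) = 52.2 m

52.2 m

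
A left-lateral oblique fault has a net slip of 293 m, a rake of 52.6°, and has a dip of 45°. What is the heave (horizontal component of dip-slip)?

165 m

dip-slip = net slip × sin(rake) = 293 m × sin(52.6°) = 232.8 m
heave = dip-slip × cos(dip) = 232.8 × cos(45°) = 165 m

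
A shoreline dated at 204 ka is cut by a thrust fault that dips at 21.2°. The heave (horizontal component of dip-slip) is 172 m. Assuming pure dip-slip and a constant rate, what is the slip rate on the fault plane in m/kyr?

0.904 m/kyr

dip-slip = heave / cos(dip) = 172 m / cos(21.2°) = 184.5 m
rate = 184.5 m / 204 ka = 0.000904 m/yr = 0.904 m/kyr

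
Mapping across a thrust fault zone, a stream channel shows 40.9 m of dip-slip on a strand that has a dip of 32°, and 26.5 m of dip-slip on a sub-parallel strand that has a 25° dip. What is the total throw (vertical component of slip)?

throw_A = 40.9 × sin(32°) = 21.67 m
throw_B = 26.5 × sin(25°) = 11.20 m
total = 21.67 + 11.20 = 32.9 m

32.9 m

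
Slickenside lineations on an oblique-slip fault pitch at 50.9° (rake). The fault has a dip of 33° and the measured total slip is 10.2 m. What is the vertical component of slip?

4.31 m

dip-slip = net slip × sin(rake) = 10.2 m × sin(50.9°) = 7.916 m
throw = dip-slip × sin(dip) = 7.916 × sin(33°) = 4.31 m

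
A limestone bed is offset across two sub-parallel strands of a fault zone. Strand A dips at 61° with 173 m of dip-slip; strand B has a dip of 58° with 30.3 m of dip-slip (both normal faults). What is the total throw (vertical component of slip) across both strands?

throw_A = 173 × sin(61°) = 151.3 m
throw_B = 30.3 × sin(58°) = 25.70 m
total = 151.3 + 25.70 = 177 m

177 m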